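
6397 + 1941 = 8338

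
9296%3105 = 3086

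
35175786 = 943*37302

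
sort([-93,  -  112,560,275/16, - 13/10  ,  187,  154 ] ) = [-112, - 93,-13/10,275/16,  154 , 187, 560 ] 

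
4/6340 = 1/1585  =  0.00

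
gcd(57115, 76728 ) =1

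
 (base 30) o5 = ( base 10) 725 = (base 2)1011010101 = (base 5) 10400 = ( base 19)203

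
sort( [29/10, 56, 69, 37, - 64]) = [ - 64, 29/10,  37,56,69]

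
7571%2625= 2321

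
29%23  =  6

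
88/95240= 11/11905 = 0.00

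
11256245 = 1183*9515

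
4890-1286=3604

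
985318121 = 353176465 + 632141656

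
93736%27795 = 10351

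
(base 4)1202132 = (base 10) 6302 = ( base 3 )22122102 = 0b1100010011110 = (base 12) 3792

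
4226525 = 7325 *577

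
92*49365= 4541580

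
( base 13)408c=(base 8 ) 21310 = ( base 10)8904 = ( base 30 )9qo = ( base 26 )d4c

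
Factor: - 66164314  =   - 2^1*33082157^1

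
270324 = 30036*9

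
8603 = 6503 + 2100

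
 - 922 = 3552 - 4474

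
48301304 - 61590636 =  - 13289332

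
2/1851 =2/1851 = 0.00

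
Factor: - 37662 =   -  2^1*3^1*6277^1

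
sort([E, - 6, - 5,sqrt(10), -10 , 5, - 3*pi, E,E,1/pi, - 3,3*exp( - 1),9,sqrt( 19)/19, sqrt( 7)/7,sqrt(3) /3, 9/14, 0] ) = [ - 10, - 3*pi, - 6, - 5,-3,0, sqrt( 19)/19,1/pi, sqrt( 7) /7,sqrt( 3) /3,9/14,3 * exp( - 1),  E,E,E, sqrt(10),5,9 ]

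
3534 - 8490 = -4956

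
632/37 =17 + 3/37 = 17.08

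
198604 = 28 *7093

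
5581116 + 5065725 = 10646841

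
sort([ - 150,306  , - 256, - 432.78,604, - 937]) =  [ - 937, - 432.78, - 256, - 150,306 , 604 ] 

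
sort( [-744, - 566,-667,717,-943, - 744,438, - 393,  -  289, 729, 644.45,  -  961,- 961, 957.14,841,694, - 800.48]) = [ - 961, - 961,-943,  -  800.48, - 744, - 744,-667,-566, - 393, - 289,438,  644.45,694, 717,729, 841, 957.14 ]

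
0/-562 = 0/1 =-0.00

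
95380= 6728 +88652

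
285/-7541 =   -  285/7541 = - 0.04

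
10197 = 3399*3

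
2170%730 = 710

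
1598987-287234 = 1311753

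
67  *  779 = 52193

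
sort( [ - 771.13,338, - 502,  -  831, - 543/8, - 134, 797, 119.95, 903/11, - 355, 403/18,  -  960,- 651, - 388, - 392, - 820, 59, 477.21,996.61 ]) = [ - 960, - 831,-820,  -  771.13, - 651, - 502,-392, - 388, - 355, - 134,-543/8,403/18,59, 903/11 , 119.95, 338,477.21, 797, 996.61 ] 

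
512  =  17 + 495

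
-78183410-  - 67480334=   -  10703076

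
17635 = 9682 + 7953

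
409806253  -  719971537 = -310165284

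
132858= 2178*61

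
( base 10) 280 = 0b100011000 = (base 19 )EE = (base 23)c4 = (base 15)13A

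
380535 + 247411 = 627946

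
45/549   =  5/61 = 0.08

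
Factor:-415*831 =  - 3^1*5^1*83^1*277^1 =- 344865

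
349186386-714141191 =-364954805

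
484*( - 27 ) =  -  13068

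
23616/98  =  240 + 48/49 = 240.98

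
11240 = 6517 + 4723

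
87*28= 2436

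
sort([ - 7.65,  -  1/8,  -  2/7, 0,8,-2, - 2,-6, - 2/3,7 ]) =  [ - 7.65, - 6, - 2,  -  2, - 2/3, -2/7, - 1/8,0,7, 8]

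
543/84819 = 181/28273=0.01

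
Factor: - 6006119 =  - 7^1*53^1*16189^1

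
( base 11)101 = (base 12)A2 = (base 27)4e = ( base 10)122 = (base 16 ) 7a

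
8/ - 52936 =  -1/6617=- 0.00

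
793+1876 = 2669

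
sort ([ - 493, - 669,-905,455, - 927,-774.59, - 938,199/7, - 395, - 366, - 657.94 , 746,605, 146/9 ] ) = [ - 938 , - 927 , - 905, - 774.59, - 669, - 657.94, - 493, - 395,-366,146/9 , 199/7,455, 605,746 ]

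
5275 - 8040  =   - 2765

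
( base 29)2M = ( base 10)80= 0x50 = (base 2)1010000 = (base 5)310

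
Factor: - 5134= -2^1*17^1 * 151^1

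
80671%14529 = 8026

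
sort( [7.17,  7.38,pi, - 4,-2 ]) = [-4,  -  2 , pi,7.17, 7.38]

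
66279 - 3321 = 62958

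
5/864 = 5/864  =  0.01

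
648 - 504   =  144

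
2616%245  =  166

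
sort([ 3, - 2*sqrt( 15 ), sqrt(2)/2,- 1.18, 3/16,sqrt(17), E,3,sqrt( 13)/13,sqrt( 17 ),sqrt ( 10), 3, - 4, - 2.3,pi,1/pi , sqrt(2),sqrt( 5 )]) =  [ - 2*sqrt( 15 ),-4, - 2.3, -1.18, 3/16,sqrt( 13 ) /13,1/pi , sqrt( 2 )/2,sqrt( 2) , sqrt( 5), E,3, 3, 3, pi,sqrt( 10 ),sqrt(17 ),sqrt (17)]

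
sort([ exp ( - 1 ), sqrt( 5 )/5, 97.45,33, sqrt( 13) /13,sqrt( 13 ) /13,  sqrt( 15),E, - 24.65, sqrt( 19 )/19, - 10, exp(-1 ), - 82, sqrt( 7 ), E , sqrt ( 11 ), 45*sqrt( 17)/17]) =[- 82, -24.65,-10 , sqrt( 19)/19, sqrt( 13 )/13, sqrt ( 13)/13,exp(-1), exp( - 1),sqrt(5 )/5,sqrt(7), E, E, sqrt( 11 ), sqrt( 15), 45 * sqrt(17 ) /17,33, 97.45 ] 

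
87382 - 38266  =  49116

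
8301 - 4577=3724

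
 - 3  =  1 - 4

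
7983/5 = 7983/5 = 1596.60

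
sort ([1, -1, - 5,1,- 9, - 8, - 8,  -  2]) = [ - 9,-8, - 8, - 5, - 2, - 1,1, 1]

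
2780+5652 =8432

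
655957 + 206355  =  862312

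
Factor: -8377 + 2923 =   -  2^1*3^3*101^1  =  - 5454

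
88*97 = 8536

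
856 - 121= 735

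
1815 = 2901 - 1086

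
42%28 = 14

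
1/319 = 1/319  =  0.00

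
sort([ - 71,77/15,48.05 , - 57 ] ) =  [ - 71, - 57,77/15,48.05 ] 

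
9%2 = 1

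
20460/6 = 3410 = 3410.00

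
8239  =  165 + 8074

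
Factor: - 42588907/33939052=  - 2^(-2 )*7^(- 1)*29^1* 199^( - 1)* 1193^1*1231^1 *6091^( - 1 ) 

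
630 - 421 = 209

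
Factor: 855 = 3^2 * 5^1*19^1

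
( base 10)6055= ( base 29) 75n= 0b1011110100111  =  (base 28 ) 7K7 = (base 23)BA6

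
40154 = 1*40154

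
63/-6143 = -63/6143 = - 0.01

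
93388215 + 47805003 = 141193218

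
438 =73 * 6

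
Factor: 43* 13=559=13^1*43^1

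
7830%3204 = 1422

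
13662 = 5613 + 8049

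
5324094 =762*6987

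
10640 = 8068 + 2572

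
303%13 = 4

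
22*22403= 492866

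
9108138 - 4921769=4186369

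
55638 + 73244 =128882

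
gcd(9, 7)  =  1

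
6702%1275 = 327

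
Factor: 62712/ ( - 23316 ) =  - 78/29=- 2^1*3^1 *13^1 *29^(-1) 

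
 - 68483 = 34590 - 103073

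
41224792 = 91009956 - 49785164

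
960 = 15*64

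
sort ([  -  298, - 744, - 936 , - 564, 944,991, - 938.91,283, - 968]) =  [ - 968, - 938.91, - 936, - 744, - 564, - 298,283,944,991]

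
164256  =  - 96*( - 1711) 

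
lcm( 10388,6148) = 301252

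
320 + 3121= 3441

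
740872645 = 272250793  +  468621852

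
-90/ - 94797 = 10/10533 = 0.00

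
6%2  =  0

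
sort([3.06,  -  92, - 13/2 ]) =[ - 92  , - 13/2 , 3.06]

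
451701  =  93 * 4857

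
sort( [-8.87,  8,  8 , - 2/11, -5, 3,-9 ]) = [- 9 ,- 8.87 , - 5, - 2/11, 3,8, 8 ]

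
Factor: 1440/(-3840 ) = -2^(- 3)*3^1= - 3/8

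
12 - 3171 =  - 3159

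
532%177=1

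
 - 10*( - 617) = 6170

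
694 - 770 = - 76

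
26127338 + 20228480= 46355818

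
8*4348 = 34784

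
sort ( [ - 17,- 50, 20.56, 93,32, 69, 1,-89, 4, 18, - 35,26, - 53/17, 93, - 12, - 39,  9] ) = [ - 89, - 50 , -39,-35, - 17, - 12,-53/17, 1,4, 9, 18,  20.56,26, 32,69,93,93 ]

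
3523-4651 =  - 1128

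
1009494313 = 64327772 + 945166541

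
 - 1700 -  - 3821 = 2121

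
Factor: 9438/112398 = 11^1*131^( - 1) = 11/131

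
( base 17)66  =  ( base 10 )108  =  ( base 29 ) 3l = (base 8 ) 154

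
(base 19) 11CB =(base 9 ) 11207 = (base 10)7459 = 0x1D23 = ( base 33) 6s1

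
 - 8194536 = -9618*852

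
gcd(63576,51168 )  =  24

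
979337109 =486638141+492698968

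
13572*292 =3963024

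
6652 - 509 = 6143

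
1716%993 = 723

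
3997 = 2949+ 1048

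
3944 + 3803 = 7747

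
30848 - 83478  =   - 52630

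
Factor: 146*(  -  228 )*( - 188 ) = 2^5*3^1*19^1*47^1*73^1 = 6258144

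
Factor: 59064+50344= 2^5*13^1*263^1 = 109408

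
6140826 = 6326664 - 185838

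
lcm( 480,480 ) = 480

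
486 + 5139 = 5625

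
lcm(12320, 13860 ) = 110880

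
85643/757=113+102/757 = 113.13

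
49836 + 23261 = 73097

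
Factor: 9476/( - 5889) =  - 2^2*3^( - 1 )*13^( - 1) * 23^1*103^1*151^(  -  1)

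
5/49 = 5/49=0.10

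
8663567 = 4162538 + 4501029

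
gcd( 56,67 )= 1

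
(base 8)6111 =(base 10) 3145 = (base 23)5lh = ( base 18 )9CD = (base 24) 5b1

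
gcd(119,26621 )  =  7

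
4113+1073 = 5186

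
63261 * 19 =1201959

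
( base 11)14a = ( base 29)61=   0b10101111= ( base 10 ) 175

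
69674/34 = 34837/17 = 2049.24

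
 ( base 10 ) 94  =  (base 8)136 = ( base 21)4a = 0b1011110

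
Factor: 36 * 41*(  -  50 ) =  - 73800 = -2^3*3^2*5^2*41^1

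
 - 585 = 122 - 707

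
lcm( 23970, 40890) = 695130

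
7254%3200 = 854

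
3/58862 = 3/58862=0.00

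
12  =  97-85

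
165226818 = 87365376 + 77861442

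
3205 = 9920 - 6715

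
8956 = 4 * 2239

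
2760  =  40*69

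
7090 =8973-1883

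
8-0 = 8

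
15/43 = 15/43 = 0.35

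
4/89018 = 2/44509 = 0.00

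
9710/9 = 1078+8/9 = 1078.89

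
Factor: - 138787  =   - 11^2 * 31^1*37^1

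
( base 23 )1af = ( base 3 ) 1001200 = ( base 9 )1050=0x306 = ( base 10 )774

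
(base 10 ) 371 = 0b101110011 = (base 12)26b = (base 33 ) B8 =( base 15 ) 19b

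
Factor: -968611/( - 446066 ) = 2^( - 1)*7^1*271^ ( - 1)*823^( - 1)*138373^1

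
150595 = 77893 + 72702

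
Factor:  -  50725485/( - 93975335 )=10145097/18795067  =  3^2*821^1*1373^1*18795067^( - 1)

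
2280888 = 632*3609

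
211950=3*70650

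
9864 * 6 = 59184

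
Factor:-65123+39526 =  - 11^1*13^1*179^1 = -25597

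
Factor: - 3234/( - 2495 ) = 2^1*3^1*5^ ( - 1)*7^2*11^1*499^( - 1)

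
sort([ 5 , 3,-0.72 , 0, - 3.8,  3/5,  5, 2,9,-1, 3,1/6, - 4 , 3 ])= [ - 4, -3.8, - 1,-0.72,0, 1/6,3/5,  2 , 3,3 , 3, 5,5, 9 ] 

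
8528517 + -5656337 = 2872180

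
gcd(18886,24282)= 2698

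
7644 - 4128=3516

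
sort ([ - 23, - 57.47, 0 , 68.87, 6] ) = [ - 57.47 , - 23,0,6 , 68.87]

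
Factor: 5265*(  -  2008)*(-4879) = 51581373480= 2^3*3^4*5^1*7^1*13^1*17^1*41^1*251^1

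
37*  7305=270285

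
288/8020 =72/2005 = 0.04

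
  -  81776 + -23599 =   -  105375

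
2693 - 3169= - 476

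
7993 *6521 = 52122353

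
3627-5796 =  - 2169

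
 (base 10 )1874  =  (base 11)1454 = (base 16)752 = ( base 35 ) 1IJ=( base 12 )1102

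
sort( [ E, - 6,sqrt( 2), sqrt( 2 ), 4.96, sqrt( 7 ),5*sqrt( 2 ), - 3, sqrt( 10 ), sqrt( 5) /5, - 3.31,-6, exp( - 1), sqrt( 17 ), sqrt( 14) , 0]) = [- 6, - 6,-3.31,  -  3,  0, exp(  -  1),sqrt( 5)/5 , sqrt( 2 ), sqrt( 2),  sqrt(7),E,sqrt( 10), sqrt(  14), sqrt( 17), 4.96, 5*sqrt( 2 )] 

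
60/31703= 60/31703 = 0.00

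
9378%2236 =434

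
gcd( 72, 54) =18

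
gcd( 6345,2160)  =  135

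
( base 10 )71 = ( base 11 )65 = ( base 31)29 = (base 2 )1000111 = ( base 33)25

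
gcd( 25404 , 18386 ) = 58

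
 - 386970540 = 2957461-389928001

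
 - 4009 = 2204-6213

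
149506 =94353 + 55153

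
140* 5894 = 825160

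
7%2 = 1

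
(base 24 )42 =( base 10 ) 98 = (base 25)3N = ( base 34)2u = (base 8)142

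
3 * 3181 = 9543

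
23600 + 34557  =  58157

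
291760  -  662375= - 370615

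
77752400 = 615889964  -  538137564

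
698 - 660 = 38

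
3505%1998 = 1507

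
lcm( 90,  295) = 5310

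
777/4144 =3/16 = 0.19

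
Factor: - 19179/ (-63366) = 6393/21122 = 2^ ( - 1) * 3^1*59^(-1) *179^( - 1 )*2131^1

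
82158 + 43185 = 125343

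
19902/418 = 9951/209= 47.61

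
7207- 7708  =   - 501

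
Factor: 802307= 11^1*72937^1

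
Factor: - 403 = -13^1*31^1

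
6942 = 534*13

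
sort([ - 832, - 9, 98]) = [ - 832, - 9, 98] 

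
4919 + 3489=8408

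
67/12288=67/12288 = 0.01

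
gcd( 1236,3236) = 4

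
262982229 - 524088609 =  - 261106380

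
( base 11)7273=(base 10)9639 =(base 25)fae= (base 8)22647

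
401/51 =401/51 = 7.86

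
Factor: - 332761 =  -11^1 * 13^2*179^1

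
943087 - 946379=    - 3292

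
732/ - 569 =-2+406/569 = - 1.29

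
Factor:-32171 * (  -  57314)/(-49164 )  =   - 921924347/24582= -2^( - 1)*3^ (- 1) * 17^(- 1)*53^1 * 241^( - 1)*607^1*28657^1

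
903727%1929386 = 903727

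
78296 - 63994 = 14302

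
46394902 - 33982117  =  12412785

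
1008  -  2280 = -1272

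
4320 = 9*480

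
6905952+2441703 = 9347655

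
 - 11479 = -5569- 5910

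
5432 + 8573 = 14005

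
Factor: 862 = 2^1 *431^1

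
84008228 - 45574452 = 38433776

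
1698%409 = 62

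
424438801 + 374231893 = 798670694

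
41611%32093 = 9518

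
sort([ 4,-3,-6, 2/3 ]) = [ - 6, - 3, 2/3,4]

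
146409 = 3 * 48803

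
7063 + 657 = 7720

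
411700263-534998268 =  - 123298005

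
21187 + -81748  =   - 60561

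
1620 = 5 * 324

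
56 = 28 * 2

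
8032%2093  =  1753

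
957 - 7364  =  -6407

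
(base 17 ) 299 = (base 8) 1344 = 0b1011100100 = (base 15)345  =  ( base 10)740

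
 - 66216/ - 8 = 8277+ 0/1 =8277.00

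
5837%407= 139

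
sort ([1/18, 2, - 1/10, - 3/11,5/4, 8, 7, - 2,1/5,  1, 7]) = [ -2,-3/11,-1/10, 1/18,1/5, 1, 5/4, 2 , 7, 7, 8]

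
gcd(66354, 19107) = 3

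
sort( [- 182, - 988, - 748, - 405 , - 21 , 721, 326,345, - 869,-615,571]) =[ - 988, - 869, - 748, - 615, - 405, - 182,-21, 326,345,571,721]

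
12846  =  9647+3199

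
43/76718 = 43/76718=0.00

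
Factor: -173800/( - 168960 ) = 2^( - 7 )*3^( - 1)*5^1*79^1 = 395/384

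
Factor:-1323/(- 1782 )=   49/66  =  2^( - 1 ) * 3^(- 1 )* 7^2*11^( - 1)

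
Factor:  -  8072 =-2^3*1009^1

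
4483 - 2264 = 2219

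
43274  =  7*6182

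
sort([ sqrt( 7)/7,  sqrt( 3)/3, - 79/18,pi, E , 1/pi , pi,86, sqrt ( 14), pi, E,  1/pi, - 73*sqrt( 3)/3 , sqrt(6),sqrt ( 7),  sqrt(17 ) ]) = [ - 73*sqrt(3) /3,-79/18  ,  1/pi,1/pi,  sqrt( 7 ) /7,sqrt( 3)/3 , sqrt( 6),sqrt ( 7),  E,E , pi, pi, pi , sqrt( 14), sqrt(17),86]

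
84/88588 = 21/22147 = 0.00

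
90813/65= 1397 + 8/65 =1397.12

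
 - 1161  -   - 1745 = 584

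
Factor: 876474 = 2^1 * 3^3 * 16231^1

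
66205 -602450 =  - 536245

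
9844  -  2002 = 7842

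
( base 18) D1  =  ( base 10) 235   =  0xeb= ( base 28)8b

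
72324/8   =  9040 + 1/2 = 9040.50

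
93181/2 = 46590 + 1/2 = 46590.50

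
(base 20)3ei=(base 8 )2732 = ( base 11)1142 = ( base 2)10111011010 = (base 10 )1498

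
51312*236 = 12109632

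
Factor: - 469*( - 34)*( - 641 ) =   -  10221386= - 2^1*7^1 *17^1* 67^1*641^1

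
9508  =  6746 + 2762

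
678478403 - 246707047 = 431771356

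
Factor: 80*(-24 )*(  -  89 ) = 2^7*3^1*5^1*89^1 = 170880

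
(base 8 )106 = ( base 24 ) 2m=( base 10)70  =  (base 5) 240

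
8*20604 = 164832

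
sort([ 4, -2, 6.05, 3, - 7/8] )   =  [-2,-7/8,3 , 4, 6.05]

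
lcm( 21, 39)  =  273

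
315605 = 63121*5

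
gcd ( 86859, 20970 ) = 9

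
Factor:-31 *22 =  - 2^1*11^1 * 31^1 = - 682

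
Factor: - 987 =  - 3^1*  7^1*47^1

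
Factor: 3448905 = 3^1*5^1 * 31^1* 7417^1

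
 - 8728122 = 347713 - 9075835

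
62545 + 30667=93212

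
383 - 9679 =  - 9296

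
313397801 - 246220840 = 67176961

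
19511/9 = 19511/9 =2167.89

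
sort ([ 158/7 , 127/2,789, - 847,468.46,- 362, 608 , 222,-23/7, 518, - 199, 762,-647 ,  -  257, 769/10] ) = [ - 847 ,-647, - 362,-257,-199, - 23/7, 158/7, 127/2,  769/10, 222  ,  468.46 , 518, 608,762, 789] 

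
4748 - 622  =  4126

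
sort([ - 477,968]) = [-477, 968] 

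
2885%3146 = 2885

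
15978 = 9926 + 6052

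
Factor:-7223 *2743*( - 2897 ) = 57397360033 = 13^1 * 31^1*211^1 * 233^1*2897^1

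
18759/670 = 27 + 669/670 = 28.00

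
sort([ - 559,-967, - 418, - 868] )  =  [ - 967, - 868, - 559, - 418 ] 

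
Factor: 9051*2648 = 23967048=2^3*3^1*7^1*331^1 * 431^1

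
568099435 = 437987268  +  130112167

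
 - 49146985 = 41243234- 90390219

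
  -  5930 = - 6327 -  - 397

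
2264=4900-2636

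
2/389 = 2/389 = 0.01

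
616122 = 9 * 68458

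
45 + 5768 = 5813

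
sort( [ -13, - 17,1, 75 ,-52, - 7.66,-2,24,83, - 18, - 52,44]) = [ -52, - 52, - 18, - 17 ,- 13, - 7.66,-2, 1, 24,44,  75,83]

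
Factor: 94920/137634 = 2^2 * 5^1*29^( - 1 )  =  20/29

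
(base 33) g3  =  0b1000010011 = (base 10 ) 531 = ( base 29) i9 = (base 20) 16B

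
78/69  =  26/23 = 1.13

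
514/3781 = 514/3781 = 0.14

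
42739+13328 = 56067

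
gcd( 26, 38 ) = 2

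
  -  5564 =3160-8724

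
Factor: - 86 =-2^1*43^1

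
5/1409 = 5/1409 = 0.00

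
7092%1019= 978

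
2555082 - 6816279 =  - 4261197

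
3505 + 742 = 4247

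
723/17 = 723/17   =  42.53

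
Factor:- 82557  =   - 3^2 * 9173^1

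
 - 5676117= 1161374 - 6837491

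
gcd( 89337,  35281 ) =1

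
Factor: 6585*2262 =14895270 = 2^1*3^2*5^1*13^1 * 29^1*439^1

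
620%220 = 180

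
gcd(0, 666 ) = 666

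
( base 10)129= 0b10000001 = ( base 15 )89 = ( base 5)1004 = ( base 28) 4H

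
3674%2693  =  981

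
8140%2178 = 1606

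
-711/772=-711/772 = -0.92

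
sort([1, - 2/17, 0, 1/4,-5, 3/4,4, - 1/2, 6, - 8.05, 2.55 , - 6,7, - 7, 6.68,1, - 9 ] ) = [ - 9,  -  8.05,-7, - 6, - 5, - 1/2,-2/17,0, 1/4,3/4  ,  1, 1, 2.55, 4,6, 6.68,  7]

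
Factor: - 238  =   - 2^1*7^1*17^1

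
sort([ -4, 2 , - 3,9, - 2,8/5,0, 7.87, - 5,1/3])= [ - 5,  -  4, - 3, - 2,0, 1/3,8/5,2,7.87,9]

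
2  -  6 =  - 4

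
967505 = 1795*539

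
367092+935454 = 1302546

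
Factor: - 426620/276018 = -830/537 = - 2^1*3^(-1) * 5^1*83^1 * 179^( - 1)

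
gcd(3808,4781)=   7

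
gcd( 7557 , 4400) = 11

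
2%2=0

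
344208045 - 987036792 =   -  642828747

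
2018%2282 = 2018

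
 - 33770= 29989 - 63759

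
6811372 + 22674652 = 29486024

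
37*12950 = 479150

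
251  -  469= - 218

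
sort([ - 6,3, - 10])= [- 10, - 6, 3 ]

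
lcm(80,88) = 880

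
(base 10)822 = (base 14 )42A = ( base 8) 1466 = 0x336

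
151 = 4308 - 4157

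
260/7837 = 260/7837=0.03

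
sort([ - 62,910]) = [ - 62 , 910]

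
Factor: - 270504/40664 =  - 153/23 = - 3^2*17^1* 23^( - 1 ) 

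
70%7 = 0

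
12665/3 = 4221  +  2/3 = 4221.67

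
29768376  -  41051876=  - 11283500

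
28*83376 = 2334528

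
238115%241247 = 238115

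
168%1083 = 168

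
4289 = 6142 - 1853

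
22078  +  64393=86471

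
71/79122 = 71/79122 = 0.00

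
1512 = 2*756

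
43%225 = 43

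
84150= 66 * 1275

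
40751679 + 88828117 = 129579796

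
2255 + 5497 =7752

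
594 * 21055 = 12506670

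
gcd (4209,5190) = 3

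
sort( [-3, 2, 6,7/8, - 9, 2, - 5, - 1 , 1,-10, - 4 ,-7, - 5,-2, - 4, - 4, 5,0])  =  [-10, - 9,-7 , - 5,  -  5,- 4, - 4, - 4,- 3, - 2, - 1, 0, 7/8, 1, 2, 2, 5,6 ] 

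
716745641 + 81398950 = 798144591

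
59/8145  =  59/8145 = 0.01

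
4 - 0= 4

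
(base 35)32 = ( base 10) 107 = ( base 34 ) 35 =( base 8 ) 153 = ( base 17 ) 65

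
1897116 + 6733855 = 8630971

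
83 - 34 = 49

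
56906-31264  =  25642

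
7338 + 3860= 11198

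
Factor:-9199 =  - 9199^1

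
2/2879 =2/2879=0.00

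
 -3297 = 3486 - 6783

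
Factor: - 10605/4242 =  - 5/2 = -2^( - 1 )*5^1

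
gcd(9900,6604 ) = 4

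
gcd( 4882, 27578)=2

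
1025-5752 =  - 4727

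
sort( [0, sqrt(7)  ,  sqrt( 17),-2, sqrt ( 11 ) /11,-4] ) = [ - 4,-2,  0, sqrt ( 11)/11,sqrt(7), sqrt(17)]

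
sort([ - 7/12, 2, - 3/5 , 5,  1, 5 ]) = [-3/5,-7/12,1, 2,5,  5]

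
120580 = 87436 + 33144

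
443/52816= 443/52816 = 0.01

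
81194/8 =40597/4  =  10149.25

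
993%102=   75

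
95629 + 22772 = 118401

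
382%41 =13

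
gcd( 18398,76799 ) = 1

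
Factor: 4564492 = 2^2*1141123^1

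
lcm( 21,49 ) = 147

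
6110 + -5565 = 545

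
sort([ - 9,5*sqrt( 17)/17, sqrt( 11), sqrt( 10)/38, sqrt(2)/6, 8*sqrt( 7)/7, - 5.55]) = [ - 9, -5.55,  sqrt( 10)/38,  sqrt (2)/6,5 * sqrt(17)/17, 8 * sqrt(7 ) /7, sqrt (11)] 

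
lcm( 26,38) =494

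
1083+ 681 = 1764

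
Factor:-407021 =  - 191^1*2131^1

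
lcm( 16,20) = 80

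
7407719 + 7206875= 14614594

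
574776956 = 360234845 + 214542111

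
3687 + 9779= 13466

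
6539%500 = 39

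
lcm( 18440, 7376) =36880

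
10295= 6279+4016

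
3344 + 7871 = 11215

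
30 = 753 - 723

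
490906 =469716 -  - 21190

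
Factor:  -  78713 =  - 78713^1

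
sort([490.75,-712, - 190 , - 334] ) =[-712,-334, - 190, 490.75 ] 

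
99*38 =3762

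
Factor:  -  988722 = -2^1*3^2 * 7^2*19^1*59^1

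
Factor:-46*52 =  - 2392 = - 2^3 * 13^1*23^1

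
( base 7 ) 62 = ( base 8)54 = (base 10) 44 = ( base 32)1c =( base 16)2c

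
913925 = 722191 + 191734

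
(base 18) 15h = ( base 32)df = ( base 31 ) ds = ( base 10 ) 431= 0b110101111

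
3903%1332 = 1239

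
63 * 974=61362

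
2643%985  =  673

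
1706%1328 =378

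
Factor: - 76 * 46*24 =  - 83904   =  - 2^6*3^1*19^1*23^1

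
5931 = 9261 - 3330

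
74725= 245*305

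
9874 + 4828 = 14702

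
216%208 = 8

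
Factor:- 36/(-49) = 2^2*3^2*7^( - 2)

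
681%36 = 33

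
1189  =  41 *29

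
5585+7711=13296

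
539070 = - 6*(- 89845 ) 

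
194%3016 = 194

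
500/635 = 100/127 = 0.79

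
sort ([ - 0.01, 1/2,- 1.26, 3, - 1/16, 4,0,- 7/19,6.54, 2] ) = [ - 1.26, - 7/19, - 1/16, - 0.01,0,1/2,2,3,4, 6.54 ]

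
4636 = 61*76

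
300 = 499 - 199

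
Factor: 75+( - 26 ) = 49 = 7^2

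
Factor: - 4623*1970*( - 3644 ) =33187037640 = 2^3*3^1 *5^1*  23^1 * 67^1 * 197^1*911^1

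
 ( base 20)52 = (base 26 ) 3O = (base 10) 102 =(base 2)1100110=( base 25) 42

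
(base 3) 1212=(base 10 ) 50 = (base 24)22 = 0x32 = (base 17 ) 2g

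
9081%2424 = 1809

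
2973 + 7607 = 10580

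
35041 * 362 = 12684842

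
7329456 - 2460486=4868970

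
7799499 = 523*14913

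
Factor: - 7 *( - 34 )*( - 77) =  - 2^1*7^2*11^1*17^1 = - 18326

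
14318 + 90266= 104584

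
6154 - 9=6145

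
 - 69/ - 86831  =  69/86831 = 0.00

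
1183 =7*169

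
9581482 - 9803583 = -222101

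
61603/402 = 153 + 97/402 = 153.24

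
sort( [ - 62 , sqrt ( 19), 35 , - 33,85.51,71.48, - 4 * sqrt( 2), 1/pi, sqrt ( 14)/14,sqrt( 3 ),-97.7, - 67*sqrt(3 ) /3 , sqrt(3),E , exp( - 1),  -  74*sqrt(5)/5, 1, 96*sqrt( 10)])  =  [ - 97.7 , - 62, - 67*sqrt( 3)/3, - 74*sqrt(5 )/5, - 33, - 4*sqrt(2), sqrt( 14) /14 , 1/pi , exp( - 1),1,  sqrt( 3),sqrt(3 ) , E, sqrt( 19 ), 35, 71.48,85.51 , 96*sqrt(10 ) ]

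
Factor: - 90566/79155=- 2^1 * 3^(-2 )*5^( - 1 )*7^1*1759^( - 1)*6469^1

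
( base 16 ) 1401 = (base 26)7EP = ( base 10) 5121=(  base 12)2b69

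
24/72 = 1/3 = 0.33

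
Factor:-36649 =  - 67^1*547^1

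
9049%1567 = 1214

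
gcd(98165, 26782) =1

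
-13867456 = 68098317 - 81965773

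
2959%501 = 454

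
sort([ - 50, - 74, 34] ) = [- 74,- 50, 34] 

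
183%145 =38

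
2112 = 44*48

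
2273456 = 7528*302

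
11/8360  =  1/760 = 0.00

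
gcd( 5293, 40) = 1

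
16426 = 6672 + 9754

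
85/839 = 85/839  =  0.10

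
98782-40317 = 58465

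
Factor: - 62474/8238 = -31237/4119=- 3^(-1)*1373^( - 1)*31237^1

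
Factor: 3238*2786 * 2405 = 21695668540 = 2^2*5^1 *7^1 * 13^1*37^1*199^1 * 1619^1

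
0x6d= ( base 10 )109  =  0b1101101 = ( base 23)4H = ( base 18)61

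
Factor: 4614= 2^1*3^1 * 769^1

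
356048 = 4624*77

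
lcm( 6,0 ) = 0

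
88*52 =4576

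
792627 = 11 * 72057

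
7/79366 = 1/11338 =0.00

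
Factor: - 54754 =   -  2^1*7^1*3911^1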